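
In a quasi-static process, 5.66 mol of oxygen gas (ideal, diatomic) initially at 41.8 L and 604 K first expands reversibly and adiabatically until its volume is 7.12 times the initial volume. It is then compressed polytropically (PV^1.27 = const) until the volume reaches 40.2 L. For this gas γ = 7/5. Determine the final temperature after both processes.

P₁ = nRT₁/V₁ = 5.66×8.314×604/41.8 = 680 kPa.
Step 1 — Adiabatic: TV^(γ−1) = const ⇒ T₂ = 604×(0.140)^0.400 = 275 K; PV^γ = const ⇒ P₂ = 43.6 kPa.
ΔU = nCvΔT = 5.66×20.8×(275−604) = -38700 J.
Q = 0 for an adiabatic process, so W = −ΔU = 38700 J.
State after step 1: P = 43.6 kPa, V = 298 L, T = 275 K.
Step 2 — Polytropic n=1.27: T₂ = T₁(V₁/V₂)^(n−1) = 275×(7.40)^0.27 = 473 K; P₂ = P₁(V₁/V₂)^n = 554 kPa.
W = (P₁V₁−P₂V₂)/(n−1) = (43.6×298−554×40.2)/0.27 = -34400 J.
ΔU = nCvΔT = 5.66×20.8×(473−275) = 23200 J.
Q = ΔU + W = -11200 J.
Net over both steps: W = 4230 J, Q = -11200 J, ΔU = -15400 J.

473 K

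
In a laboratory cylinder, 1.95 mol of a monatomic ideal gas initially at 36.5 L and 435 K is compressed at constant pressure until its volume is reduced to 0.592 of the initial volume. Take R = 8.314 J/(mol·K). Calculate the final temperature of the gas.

258 K

P₁ = nRT₁/V₁ = 1.95×8.314×435/36.5 = 193 kPa.
Isobaric: P stays 193 kPa; V/T = const ⇒ T₂ = 258 K, V₂ = 21.6 L.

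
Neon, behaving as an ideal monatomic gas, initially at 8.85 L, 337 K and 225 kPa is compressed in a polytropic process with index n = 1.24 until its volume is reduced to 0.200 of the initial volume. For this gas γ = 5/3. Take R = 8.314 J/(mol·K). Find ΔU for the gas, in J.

1410 J

n = P₁V₁/(RT₁) = 225×8.85/(8.314×337) = 0.711 mol.
Polytropic n=1.24: T₂ = T₁(V₁/V₂)^(n−1) = 337×(5.00)^0.24 = 496 K; P₂ = P₁(V₁/V₂)^n = 1660 kPa.
For an ideal gas ΔU = nCvΔT with Cv = (3/2)R = 12.5 J/(mol·K).
ΔU = 0.711×12.5×(496−337) = 1410 J.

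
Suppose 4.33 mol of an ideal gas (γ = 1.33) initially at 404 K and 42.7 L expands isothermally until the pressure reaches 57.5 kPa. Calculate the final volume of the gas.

P₁ = nRT₁/V₁ = 4.33×8.314×404/42.7 = 341 kPa.
Isothermal: T stays 404 K; PV = const ⇒ V₂ = 253 L, P₂ = 57.5 kPa.

253 L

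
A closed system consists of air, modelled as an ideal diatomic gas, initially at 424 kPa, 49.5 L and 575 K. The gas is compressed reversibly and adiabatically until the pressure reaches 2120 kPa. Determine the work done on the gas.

30600 J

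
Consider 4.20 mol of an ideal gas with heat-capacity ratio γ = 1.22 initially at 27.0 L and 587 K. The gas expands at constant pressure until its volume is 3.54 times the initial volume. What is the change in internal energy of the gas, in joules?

P₁ = nRT₁/V₁ = 4.20×8.314×587/27.0 = 759 kPa.
Isobaric: P stays 759 kPa; V/T = const ⇒ T₂ = 2080 K, V₂ = 95.6 L.
For an ideal gas ΔU = nCvΔT with Cv = R/(γ−1) = 37.8 J/(mol·K).
ΔU = 4.20×37.8×(2080−587) = 237000 J.

237000 J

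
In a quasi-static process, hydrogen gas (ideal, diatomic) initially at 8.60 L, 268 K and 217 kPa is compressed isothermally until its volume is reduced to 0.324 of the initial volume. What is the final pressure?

670 kPa

Isothermal: T stays 268 K; PV = const ⇒ V₂ = 2.79 L, P₂ = 670 kPa.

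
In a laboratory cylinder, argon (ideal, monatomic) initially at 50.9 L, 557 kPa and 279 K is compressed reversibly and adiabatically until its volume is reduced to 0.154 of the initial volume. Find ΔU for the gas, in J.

n = P₁V₁/(RT₁) = 557×50.9/(8.314×279) = 12.2 mol.
Adiabatic: TV^(γ−1) = const ⇒ T₂ = 279×(6.49)^0.667 = 971 K; PV^γ = const ⇒ P₂ = 12600 kPa.
For an ideal gas ΔU = nCvΔT with Cv = (3/2)R = 12.5 J/(mol·K).
ΔU = 12.2×12.5×(971−279) = 105000 J.

105000 J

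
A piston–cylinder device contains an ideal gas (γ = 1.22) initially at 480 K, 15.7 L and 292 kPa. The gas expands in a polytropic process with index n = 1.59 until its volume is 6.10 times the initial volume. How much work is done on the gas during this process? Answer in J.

-5100 J

n = P₁V₁/(RT₁) = 292×15.7/(8.314×480) = 1.15 mol.
Polytropic n=1.59: T₂ = T₁(V₁/V₂)^(n−1) = 480×(0.164)^0.59 = 165 K; P₂ = P₁(V₁/V₂)^n = 16.5 kPa.
W = (P₁V₁−P₂V₂)/(n−1) = (292×15.7−16.5×95.8)/0.59 = 5100 J.
Work done on the gas = −W_by = -5100 J.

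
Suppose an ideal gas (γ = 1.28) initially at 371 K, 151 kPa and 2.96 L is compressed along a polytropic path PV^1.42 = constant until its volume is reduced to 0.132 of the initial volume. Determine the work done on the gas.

1430 J

n = P₁V₁/(RT₁) = 151×2.96/(8.314×371) = 0.145 mol.
Polytropic n=1.42: T₂ = T₁(V₁/V₂)^(n−1) = 371×(7.58)^0.42 = 868 K; P₂ = P₁(V₁/V₂)^n = 2680 kPa.
W = (P₁V₁−P₂V₂)/(n−1) = (151×2.96−2680×0.391)/0.42 = -1430 J.
Work done on the gas = −W_by = 1430 J.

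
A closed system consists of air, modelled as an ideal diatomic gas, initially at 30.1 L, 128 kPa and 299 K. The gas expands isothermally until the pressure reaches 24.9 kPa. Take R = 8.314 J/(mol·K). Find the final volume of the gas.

Isothermal: T stays 299 K; PV = const ⇒ V₂ = 155 L, P₂ = 24.9 kPa.

155 L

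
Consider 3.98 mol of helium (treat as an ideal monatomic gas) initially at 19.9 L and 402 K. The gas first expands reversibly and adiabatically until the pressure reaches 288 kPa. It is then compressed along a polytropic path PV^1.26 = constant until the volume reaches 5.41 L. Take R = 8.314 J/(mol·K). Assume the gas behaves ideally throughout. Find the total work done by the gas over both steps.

P₁ = nRT₁/V₁ = 3.98×8.314×402/19.9 = 668 kPa.
Step 1 — Adiabatic: T₂/T₁ = (P₂/P₁)^((γ−1)/γ) ⇒ T₂ = 402×(0.431)^0.400 = 287 K; V₂ = 33.0 L.
ΔU = nCvΔT = 3.98×12.5×(287−402) = -5710 J.
Q = 0 for an adiabatic process, so W = −ΔU = 5710 J.
State after step 1: P = 288 kPa, V = 33.0 L, T = 287 K.
Step 2 — Polytropic n=1.26: T₂ = T₁(V₁/V₂)^(n−1) = 287×(6.10)^0.26 = 459 K; P₂ = P₁(V₁/V₂)^n = 2810 kPa.
W = (P₁V₁−P₂V₂)/(n−1) = (288×33.0−2810×5.41)/0.26 = -21900 J.
ΔU = nCvΔT = 3.98×12.5×(459−287) = 8550 J.
Q = ΔU + W = -13400 J.
Net over both steps: W = -16200 J, Q = -13400 J, ΔU = 2840 J.

-16200 J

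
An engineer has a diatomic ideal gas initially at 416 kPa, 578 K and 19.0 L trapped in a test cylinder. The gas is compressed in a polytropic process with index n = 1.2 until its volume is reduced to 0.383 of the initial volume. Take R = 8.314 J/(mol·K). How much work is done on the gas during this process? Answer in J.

n = P₁V₁/(RT₁) = 416×19.0/(8.314×578) = 1.64 mol.
Polytropic n=1.2: T₂ = T₁(V₁/V₂)^(n−1) = 578×(2.61)^0.20 = 700 K; P₂ = P₁(V₁/V₂)^n = 1320 kPa.
W = (P₁V₁−P₂V₂)/(n−1) = (416×19.0−1320×7.28)/0.20 = -8360 J.
Work done on the gas = −W_by = 8360 J.

8360 J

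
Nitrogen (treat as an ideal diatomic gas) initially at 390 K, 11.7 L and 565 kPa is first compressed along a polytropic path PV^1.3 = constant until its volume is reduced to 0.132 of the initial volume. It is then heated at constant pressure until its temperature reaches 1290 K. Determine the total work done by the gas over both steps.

n = P₁V₁/(RT₁) = 565×11.7/(8.314×390) = 2.04 mol.
Step 1 — Polytropic n=1.3: T₂ = T₁(V₁/V₂)^(n−1) = 390×(7.58)^0.30 = 716 K; P₂ = P₁(V₁/V₂)^n = 7860 kPa.
W = (P₁V₁−P₂V₂)/(n−1) = (565×11.7−7860×1.54)/0.30 = -18400 J.
ΔU = nCvΔT = 2.04×20.8×(716−390) = 13800 J.
Q = ΔU + W = -4600 J.
State after step 1: P = 7860 kPa, V = 1.54 L, T = 716 K.
Step 2 — Isobaric: P stays 7860 kPa; V/T = const ⇒ T₂ = 1290 K, V₂ = 2.78 L.
W = PΔV = 7860×(2.78−1.54) kPa·L = 9730 J.
ΔU = nCvΔT = 2.04×20.8×(1290−716) = 24300 J.
Q = ΔU + W = nCpΔT = 34100 J.
Net over both steps: W = -8690 J, Q = 29500 J, ΔU = 38100 J.

-8690 J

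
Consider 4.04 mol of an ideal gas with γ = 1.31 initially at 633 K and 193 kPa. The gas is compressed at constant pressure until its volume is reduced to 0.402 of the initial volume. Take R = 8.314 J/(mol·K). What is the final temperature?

254 K

V₁ = nRT₁/P₁ = 4.04×8.314×633/193 = 110 L.
Isobaric: P stays 193 kPa; V/T = const ⇒ T₂ = 254 K, V₂ = 44.3 L.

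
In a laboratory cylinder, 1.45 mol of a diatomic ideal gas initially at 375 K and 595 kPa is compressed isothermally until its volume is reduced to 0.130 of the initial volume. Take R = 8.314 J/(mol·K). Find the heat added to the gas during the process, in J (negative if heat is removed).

-9220 J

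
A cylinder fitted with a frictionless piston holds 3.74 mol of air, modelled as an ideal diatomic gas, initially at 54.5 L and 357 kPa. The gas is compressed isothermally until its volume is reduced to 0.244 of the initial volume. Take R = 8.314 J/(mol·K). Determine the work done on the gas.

27400 J

T₁ = P₁V₁/(nR) = 357×54.5/(3.74×8.314) = 626 K.
Isothermal: T stays 626 K; PV = const ⇒ V₂ = 13.3 L, P₂ = 1460 kPa.
W = nRT ln(V₂/V₁) = 3.74×8.314×626×ln(0.244) = -27400 J.
Work done on the gas = −W_by = 27400 J.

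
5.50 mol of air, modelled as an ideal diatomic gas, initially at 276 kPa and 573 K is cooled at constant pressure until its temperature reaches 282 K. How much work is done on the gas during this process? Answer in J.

13300 J

V₁ = nRT₁/P₁ = 5.50×8.314×573/276 = 94.9 L.
Isobaric: P stays 276 kPa; V/T = const ⇒ T₂ = 282 K, V₂ = 46.7 L.
W = PΔV = 276×(46.7−94.9) kPa·L = -13300 J.
Work done on the gas = −W_by = 13300 J.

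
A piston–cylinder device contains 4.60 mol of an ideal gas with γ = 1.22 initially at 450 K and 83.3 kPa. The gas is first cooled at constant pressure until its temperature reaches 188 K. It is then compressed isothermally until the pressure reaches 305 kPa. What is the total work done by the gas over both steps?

V₁ = nRT₁/P₁ = 4.60×8.314×450/83.3 = 207 L.
Step 1 — Isobaric: P stays 83.3 kPa; V/T = const ⇒ T₂ = 188 K, V₂ = 86.3 L.
W = PΔV = 83.3×(86.3−207) kPa·L = -10000 J.
ΔU = nCvΔT = 4.60×37.8×(188−450) = -45500 J.
Q = ΔU + W = nCpΔT = -55600 J.
State after step 1: P = 83.3 kPa, V = 86.3 L, T = 188 K.
Step 2 — Isothermal: T stays 188 K; PV = const ⇒ V₂ = 23.6 L, P₂ = 305 kPa.
ΔU = 0 (ideal gas, T constant).
W = nRT ln(V₂/V₁) = 4.60×8.314×188×ln(0.273) = -9330 J.
Q = ΔU + W = -9330 J.
Net over both steps: W = -19400 J, Q = -64900 J, ΔU = -45500 J.

-19400 J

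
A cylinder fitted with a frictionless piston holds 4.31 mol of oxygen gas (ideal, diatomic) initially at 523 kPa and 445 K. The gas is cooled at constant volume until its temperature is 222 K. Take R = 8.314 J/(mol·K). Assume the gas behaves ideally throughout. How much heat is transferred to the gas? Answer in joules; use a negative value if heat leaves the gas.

V₁ = nRT₁/P₁ = 4.31×8.314×445/523 = 30.5 L.
Isochoric: V stays 30.5 L; P/T = const ⇒ T₂ = 222 K, P₂ = 261 kPa.
W = 0 (no volume change).
ΔU = nCvΔT = 4.31×20.8×(222−445) = -20000 J.
Q = ΔU = -20000 J.

-20000 J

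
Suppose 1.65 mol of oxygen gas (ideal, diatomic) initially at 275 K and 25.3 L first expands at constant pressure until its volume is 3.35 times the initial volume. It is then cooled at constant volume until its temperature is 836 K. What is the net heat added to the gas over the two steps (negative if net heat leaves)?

28100 J

P₁ = nRT₁/V₁ = 1.65×8.314×275/25.3 = 149 kPa.
Step 1 — Isobaric: P stays 149 kPa; V/T = const ⇒ T₂ = 921 K, V₂ = 84.8 L.
W = PΔV = 149×(84.8−25.3) kPa·L = 8870 J.
ΔU = nCvΔT = 1.65×20.8×(921−275) = 22200 J.
Q = ΔU + W = nCpΔT = 31000 J.
State after step 1: P = 149 kPa, V = 84.8 L, T = 921 K.
Step 2 — Isochoric: V stays 84.8 L; P/T = const ⇒ T₂ = 836 K, P₂ = 135 kPa.
W = 0 (no volume change).
ΔU = nCvΔT = 1.65×20.8×(836−921) = -2920 J.
Q = ΔU = -2920 J.
Net over both steps: W = 8870 J, Q = 28100 J, ΔU = 19200 J.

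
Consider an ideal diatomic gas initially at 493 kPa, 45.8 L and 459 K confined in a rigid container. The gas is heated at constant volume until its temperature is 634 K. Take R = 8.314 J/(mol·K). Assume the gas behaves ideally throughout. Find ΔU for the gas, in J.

21500 J

n = P₁V₁/(RT₁) = 493×45.8/(8.314×459) = 5.92 mol.
Isochoric: V stays 45.8 L; P/T = const ⇒ T₂ = 634 K, P₂ = 681 kPa.
For an ideal gas ΔU = nCvΔT with Cv = (5/2)R = 20.8 J/(mol·K).
ΔU = 5.92×20.8×(634−459) = 21500 J.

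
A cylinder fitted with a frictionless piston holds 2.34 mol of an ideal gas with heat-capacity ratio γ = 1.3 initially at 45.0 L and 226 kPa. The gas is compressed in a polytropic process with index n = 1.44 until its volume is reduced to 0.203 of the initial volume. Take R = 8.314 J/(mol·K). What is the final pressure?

T₁ = P₁V₁/(nR) = 226×45.0/(2.34×8.314) = 523 K.
Polytropic n=1.44: T₂ = T₁(V₁/V₂)^(n−1) = 523×(4.93)^0.44 = 1050 K; P₂ = P₁(V₁/V₂)^n = 2250 kPa.

2250 kPa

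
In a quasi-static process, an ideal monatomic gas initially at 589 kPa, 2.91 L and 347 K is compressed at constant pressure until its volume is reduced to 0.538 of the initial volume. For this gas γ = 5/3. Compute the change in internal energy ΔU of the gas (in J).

-1190 J

n = P₁V₁/(RT₁) = 589×2.91/(8.314×347) = 0.594 mol.
Isobaric: P stays 589 kPa; V/T = const ⇒ T₂ = 187 K, V₂ = 1.57 L.
For an ideal gas ΔU = nCvΔT with Cv = (3/2)R = 12.5 J/(mol·K).
ΔU = 0.594×12.5×(187−347) = -1190 J.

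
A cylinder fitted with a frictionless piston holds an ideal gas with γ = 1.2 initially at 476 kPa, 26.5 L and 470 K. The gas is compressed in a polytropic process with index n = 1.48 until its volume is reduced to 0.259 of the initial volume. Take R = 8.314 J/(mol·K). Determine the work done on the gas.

n = P₁V₁/(RT₁) = 476×26.5/(8.314×470) = 3.23 mol.
Polytropic n=1.48: T₂ = T₁(V₁/V₂)^(n−1) = 470×(3.86)^0.48 = 899 K; P₂ = P₁(V₁/V₂)^n = 3510 kPa.
W = (P₁V₁−P₂V₂)/(n−1) = (476×26.5−3510×6.86)/0.48 = -24000 J.
Work done on the gas = −W_by = 24000 J.

24000 J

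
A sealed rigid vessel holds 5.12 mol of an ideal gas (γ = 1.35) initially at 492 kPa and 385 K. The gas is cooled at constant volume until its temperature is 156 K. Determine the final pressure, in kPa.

199 kPa

V₁ = nRT₁/P₁ = 5.12×8.314×385/492 = 33.3 L.
Isochoric: V stays 33.3 L; P/T = const ⇒ T₂ = 156 K, P₂ = 199 kPa.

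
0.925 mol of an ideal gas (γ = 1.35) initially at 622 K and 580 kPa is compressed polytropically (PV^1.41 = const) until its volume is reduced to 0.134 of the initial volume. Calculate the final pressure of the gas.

9870 kPa

V₁ = nRT₁/P₁ = 0.925×8.314×622/580 = 8.25 L.
Polytropic n=1.41: T₂ = T₁(V₁/V₂)^(n−1) = 622×(7.46)^0.41 = 1420 K; P₂ = P₁(V₁/V₂)^n = 9870 kPa.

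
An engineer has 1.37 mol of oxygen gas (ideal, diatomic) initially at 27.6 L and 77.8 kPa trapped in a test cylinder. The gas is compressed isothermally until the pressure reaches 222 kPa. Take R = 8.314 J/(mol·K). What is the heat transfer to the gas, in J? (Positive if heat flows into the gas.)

T₁ = P₁V₁/(nR) = 77.8×27.6/(1.37×8.314) = 189 K.
Isothermal: T stays 189 K; PV = const ⇒ V₂ = 9.67 L, P₂ = 222 kPa.
ΔU = 0 (ideal gas, T constant).
W = nRT ln(V₂/V₁) = 1.37×8.314×189×ln(0.350) = -2250 J.
Q = ΔU + W = -2250 J.

-2250 J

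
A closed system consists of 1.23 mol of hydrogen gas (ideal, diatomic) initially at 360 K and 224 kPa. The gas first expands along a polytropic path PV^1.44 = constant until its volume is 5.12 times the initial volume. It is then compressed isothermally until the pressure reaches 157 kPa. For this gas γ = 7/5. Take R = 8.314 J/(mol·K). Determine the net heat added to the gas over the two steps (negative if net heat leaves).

V₁ = nRT₁/P₁ = 1.23×8.314×360/224 = 16.4 L.
Step 1 — Polytropic n=1.44: T₂ = T₁(V₁/V₂)^(n−1) = 360×(0.195)^0.44 = 175 K; P₂ = P₁(V₁/V₂)^n = 21.3 kPa.
W = (P₁V₁−P₂V₂)/(n−1) = (224×16.4−21.3×84.1)/0.44 = 4290 J.
ΔU = nCvΔT = 1.23×20.8×(175−360) = -4720 J.
Q = ΔU + W = -429 J.
State after step 1: P = 21.3 kPa, V = 84.1 L, T = 175 K.
Step 2 — Isothermal: T stays 175 K; PV = const ⇒ V₂ = 11.4 L, P₂ = 157 kPa.
ΔU = 0 (ideal gas, T constant).
W = nRT ln(V₂/V₁) = 1.23×8.314×175×ln(0.136) = -3580 J.
Q = ΔU + W = -3580 J.
Net over both steps: W = 706 J, Q = -4010 J, ΔU = -4720 J.

-4010 J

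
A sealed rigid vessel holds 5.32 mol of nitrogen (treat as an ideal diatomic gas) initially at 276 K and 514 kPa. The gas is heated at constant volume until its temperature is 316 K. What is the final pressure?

V₁ = nRT₁/P₁ = 5.32×8.314×276/514 = 23.8 L.
Isochoric: V stays 23.8 L; P/T = const ⇒ T₂ = 316 K, P₂ = 588 kPa.

588 kPa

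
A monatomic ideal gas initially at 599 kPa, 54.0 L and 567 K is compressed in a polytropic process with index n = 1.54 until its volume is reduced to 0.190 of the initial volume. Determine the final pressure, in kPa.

7730 kPa

Polytropic n=1.54: T₂ = T₁(V₁/V₂)^(n−1) = 567×(5.26)^0.54 = 1390 K; P₂ = P₁(V₁/V₂)^n = 7730 kPa.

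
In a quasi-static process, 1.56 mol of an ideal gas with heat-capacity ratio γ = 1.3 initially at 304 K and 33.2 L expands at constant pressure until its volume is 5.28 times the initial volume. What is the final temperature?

1610 K

P₁ = nRT₁/V₁ = 1.56×8.314×304/33.2 = 119 kPa.
Isobaric: P stays 119 kPa; V/T = const ⇒ T₂ = 1610 K, V₂ = 175 L.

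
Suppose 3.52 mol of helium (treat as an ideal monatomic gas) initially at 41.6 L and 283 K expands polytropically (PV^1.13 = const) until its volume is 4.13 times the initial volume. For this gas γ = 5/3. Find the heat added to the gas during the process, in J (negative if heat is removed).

P₁ = nRT₁/V₁ = 3.52×8.314×283/41.6 = 199 kPa.
Polytropic n=1.13: T₂ = T₁(V₁/V₂)^(n−1) = 283×(0.242)^0.13 = 235 K; P₂ = P₁(V₁/V₂)^n = 40.1 kPa.
W = (P₁V₁−P₂V₂)/(n−1) = (199×41.6−40.1×172)/0.13 = 10700 J.
ΔU = nCvΔT = 3.52×12.5×(235−283) = -2090 J.
Q = ΔU + W = 8640 J.

8640 J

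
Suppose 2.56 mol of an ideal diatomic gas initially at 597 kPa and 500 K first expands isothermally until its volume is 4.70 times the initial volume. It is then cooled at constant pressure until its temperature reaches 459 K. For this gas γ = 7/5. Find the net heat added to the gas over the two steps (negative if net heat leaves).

13400 J

V₁ = nRT₁/P₁ = 2.56×8.314×500/597 = 17.8 L.
Step 1 — Isothermal: T stays 500 K; PV = const ⇒ V₂ = 83.8 L, P₂ = 127 kPa.
ΔU = 0 (ideal gas, T constant).
W = nRT ln(V₂/V₁) = 2.56×8.314×500×ln(4.70) = 16500 J.
Q = ΔU + W = 16500 J.
State after step 1: P = 127 kPa, V = 83.8 L, T = 500 K.
Step 2 — Isobaric: P stays 127 kPa; V/T = const ⇒ T₂ = 459 K, V₂ = 76.9 L.
W = PΔV = 127×(76.9−83.8) kPa·L = -873 J.
ΔU = nCvΔT = 2.56×20.8×(459−500) = -2180 J.
Q = ΔU + W = nCpΔT = -3050 J.
Net over both steps: W = 15600 J, Q = 13400 J, ΔU = -2180 J.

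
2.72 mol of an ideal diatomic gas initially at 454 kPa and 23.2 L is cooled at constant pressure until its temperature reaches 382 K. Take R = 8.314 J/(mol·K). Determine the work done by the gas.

T₁ = P₁V₁/(nR) = 454×23.2/(2.72×8.314) = 466 K.
Isobaric: P stays 454 kPa; V/T = const ⇒ T₂ = 382 K, V₂ = 19.0 L.
W = PΔV = 454×(19.0−23.2) kPa·L = -1890 J.

-1890 J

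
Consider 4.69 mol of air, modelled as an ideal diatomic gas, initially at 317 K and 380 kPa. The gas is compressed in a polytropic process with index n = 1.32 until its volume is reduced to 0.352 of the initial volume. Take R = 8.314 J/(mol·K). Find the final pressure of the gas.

1510 kPa

V₁ = nRT₁/P₁ = 4.69×8.314×317/380 = 32.5 L.
Polytropic n=1.32: T₂ = T₁(V₁/V₂)^(n−1) = 317×(2.84)^0.32 = 443 K; P₂ = P₁(V₁/V₂)^n = 1510 kPa.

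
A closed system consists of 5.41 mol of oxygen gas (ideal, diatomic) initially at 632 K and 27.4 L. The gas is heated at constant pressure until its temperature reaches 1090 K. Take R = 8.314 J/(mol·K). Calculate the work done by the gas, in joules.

20600 J

P₁ = nRT₁/V₁ = 5.41×8.314×632/27.4 = 1040 kPa.
Isobaric: P stays 1040 kPa; V/T = const ⇒ T₂ = 1090 K, V₂ = 47.3 L.
W = PΔV = 1040×(47.3−27.4) kPa·L = 20600 J.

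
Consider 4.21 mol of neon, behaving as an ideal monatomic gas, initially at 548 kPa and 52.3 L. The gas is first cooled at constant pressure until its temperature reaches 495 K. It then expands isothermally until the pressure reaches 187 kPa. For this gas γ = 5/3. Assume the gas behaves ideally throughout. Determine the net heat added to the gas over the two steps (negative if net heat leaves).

T₁ = P₁V₁/(nR) = 548×52.3/(4.21×8.314) = 819 K.
Step 1 — Isobaric: P stays 548 kPa; V/T = const ⇒ T₂ = 495 K, V₂ = 31.6 L.
W = PΔV = 548×(31.6−52.3) kPa·L = -11300 J.
ΔU = nCvΔT = 4.21×12.5×(495−819) = -17000 J.
Q = ΔU + W = nCpΔT = -28300 J.
State after step 1: P = 548 kPa, V = 31.6 L, T = 495 K.
Step 2 — Isothermal: T stays 495 K; PV = const ⇒ V₂ = 92.7 L, P₂ = 187 kPa.
ΔU = 0 (ideal gas, T constant).
W = nRT ln(V₂/V₁) = 4.21×8.314×495×ln(2.93) = 18600 J.
Q = ΔU + W = 18600 J.
Net over both steps: W = 7290 J, Q = -9710 J, ΔU = -17000 J.

-9710 J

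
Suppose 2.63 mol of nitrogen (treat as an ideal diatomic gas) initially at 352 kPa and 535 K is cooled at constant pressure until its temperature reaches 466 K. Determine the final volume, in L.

V₁ = nRT₁/P₁ = 2.63×8.314×535/352 = 33.2 L.
Isobaric: P stays 352 kPa; V/T = const ⇒ T₂ = 466 K, V₂ = 28.9 L.

28.9 L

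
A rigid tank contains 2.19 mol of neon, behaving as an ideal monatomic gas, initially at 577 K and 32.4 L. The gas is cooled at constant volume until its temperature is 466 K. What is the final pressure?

P₁ = nRT₁/V₁ = 2.19×8.314×577/32.4 = 324 kPa.
Isochoric: V stays 32.4 L; P/T = const ⇒ T₂ = 466 K, P₂ = 262 kPa.

262 kPa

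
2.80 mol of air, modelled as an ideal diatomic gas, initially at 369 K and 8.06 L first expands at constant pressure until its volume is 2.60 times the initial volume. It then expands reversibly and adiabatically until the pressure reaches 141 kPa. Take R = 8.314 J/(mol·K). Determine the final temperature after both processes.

538 K

P₁ = nRT₁/V₁ = 2.80×8.314×369/8.06 = 1070 kPa.
Step 1 — Isobaric: P stays 1070 kPa; V/T = const ⇒ T₂ = 959 K, V₂ = 21.0 L.
W = PΔV = 1070×(21.0−8.06) kPa·L = 13700 J.
ΔU = nCvΔT = 2.80×20.8×(959−369) = 34400 J.
Q = ΔU + W = nCpΔT = 48100 J.
State after step 1: P = 1070 kPa, V = 21.0 L, T = 959 K.
Step 2 — Adiabatic: T₂/T₁ = (P₂/P₁)^((γ−1)/γ) ⇒ T₂ = 959×(0.132)^0.286 = 538 K; V₂ = 88.9 L.
ΔU = nCvΔT = 2.80×20.8×(538−959) = -24500 J.
Q = 0 for an adiabatic process, so W = −ΔU = 24500 J.
Net over both steps: W = 38300 J, Q = 48100 J, ΔU = 9850 J.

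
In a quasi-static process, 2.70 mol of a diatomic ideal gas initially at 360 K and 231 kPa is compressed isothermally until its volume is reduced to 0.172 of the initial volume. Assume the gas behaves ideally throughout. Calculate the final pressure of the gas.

1340 kPa

V₁ = nRT₁/P₁ = 2.70×8.314×360/231 = 35.0 L.
Isothermal: T stays 360 K; PV = const ⇒ V₂ = 6.02 L, P₂ = 1340 kPa.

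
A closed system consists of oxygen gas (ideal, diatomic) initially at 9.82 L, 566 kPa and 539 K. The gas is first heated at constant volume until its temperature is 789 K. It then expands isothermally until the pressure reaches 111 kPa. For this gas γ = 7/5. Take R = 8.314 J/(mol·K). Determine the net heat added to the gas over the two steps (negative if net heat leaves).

n = P₁V₁/(RT₁) = 566×9.82/(8.314×539) = 1.24 mol.
Step 1 — Isochoric: V stays 9.82 L; P/T = const ⇒ T₂ = 789 K, P₂ = 829 kPa.
W = 0 (no volume change).
ΔU = nCvΔT = 1.24×20.8×(789−539) = 6440 J.
Q = ΔU = 6440 J.
State after step 1: P = 829 kPa, V = 9.82 L, T = 789 K.
Step 2 — Isothermal: T stays 789 K; PV = const ⇒ V₂ = 73.3 L, P₂ = 111 kPa.
ΔU = 0 (ideal gas, T constant).
W = nRT ln(V₂/V₁) = 1.24×8.314×789×ln(7.46) = 16400 J.
Q = ΔU + W = 16400 J.
Net over both steps: W = 16400 J, Q = 22800 J, ΔU = 6440 J.

22800 J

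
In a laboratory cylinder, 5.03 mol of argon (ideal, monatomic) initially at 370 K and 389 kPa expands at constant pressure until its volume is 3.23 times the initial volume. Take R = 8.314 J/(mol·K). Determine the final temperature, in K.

V₁ = nRT₁/P₁ = 5.03×8.314×370/389 = 39.8 L.
Isobaric: P stays 389 kPa; V/T = const ⇒ T₂ = 1200 K, V₂ = 128 L.

1200 K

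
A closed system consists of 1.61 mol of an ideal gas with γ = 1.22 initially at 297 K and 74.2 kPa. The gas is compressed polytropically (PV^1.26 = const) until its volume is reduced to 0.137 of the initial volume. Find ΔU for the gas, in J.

12200 J

V₁ = nRT₁/P₁ = 1.61×8.314×297/74.2 = 53.6 L.
Polytropic n=1.26: T₂ = T₁(V₁/V₂)^(n−1) = 297×(7.30)^0.26 = 498 K; P₂ = P₁(V₁/V₂)^n = 908 kPa.
For an ideal gas ΔU = nCvΔT with Cv = R/(γ−1) = 37.8 J/(mol·K).
ΔU = 1.61×37.8×(498−297) = 12200 J.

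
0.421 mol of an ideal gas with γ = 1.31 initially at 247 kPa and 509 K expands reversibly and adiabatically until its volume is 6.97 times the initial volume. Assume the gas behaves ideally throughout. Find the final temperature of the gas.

V₁ = nRT₁/P₁ = 0.421×8.314×509/247 = 7.21 L.
Adiabatic: TV^(γ−1) = const ⇒ T₂ = 509×(0.143)^0.310 = 279 K; PV^γ = const ⇒ P₂ = 19.4 kPa.

279 K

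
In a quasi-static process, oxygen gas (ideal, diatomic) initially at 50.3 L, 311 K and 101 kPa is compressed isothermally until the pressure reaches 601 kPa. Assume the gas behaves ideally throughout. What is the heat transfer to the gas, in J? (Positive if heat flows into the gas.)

n = P₁V₁/(RT₁) = 101×50.3/(8.314×311) = 1.96 mol.
Isothermal: T stays 311 K; PV = const ⇒ V₂ = 8.45 L, P₂ = 601 kPa.
ΔU = 0 (ideal gas, T constant).
W = nRT ln(V₂/V₁) = 1.96×8.314×311×ln(0.168) = -9060 J.
Q = ΔU + W = -9060 J.

-9060 J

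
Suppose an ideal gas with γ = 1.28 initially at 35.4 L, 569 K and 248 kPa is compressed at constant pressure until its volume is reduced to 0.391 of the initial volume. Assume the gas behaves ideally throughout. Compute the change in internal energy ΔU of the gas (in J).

-19100 J

n = P₁V₁/(RT₁) = 248×35.4/(8.314×569) = 1.86 mol.
Isobaric: P stays 248 kPa; V/T = const ⇒ T₂ = 222 K, V₂ = 13.8 L.
For an ideal gas ΔU = nCvΔT with Cv = R/(γ−1) = 29.7 J/(mol·K).
ΔU = 1.86×29.7×(222−569) = -19100 J.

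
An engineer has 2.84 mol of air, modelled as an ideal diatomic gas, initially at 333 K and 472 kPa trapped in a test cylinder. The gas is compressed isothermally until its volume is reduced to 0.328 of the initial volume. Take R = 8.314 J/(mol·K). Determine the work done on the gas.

V₁ = nRT₁/P₁ = 2.84×8.314×333/472 = 16.7 L.
Isothermal: T stays 333 K; PV = const ⇒ V₂ = 5.46 L, P₂ = 1440 kPa.
W = nRT ln(V₂/V₁) = 2.84×8.314×333×ln(0.328) = -8760 J.
Work done on the gas = −W_by = 8760 J.

8760 J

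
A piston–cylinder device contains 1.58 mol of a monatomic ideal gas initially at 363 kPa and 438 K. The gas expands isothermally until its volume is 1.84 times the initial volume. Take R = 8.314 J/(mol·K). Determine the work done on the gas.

V₁ = nRT₁/P₁ = 1.58×8.314×438/363 = 15.9 L.
Isothermal: T stays 438 K; PV = const ⇒ V₂ = 29.2 L, P₂ = 197 kPa.
W = nRT ln(V₂/V₁) = 1.58×8.314×438×ln(1.84) = 3510 J.
Work done on the gas = −W_by = -3510 J.

-3510 J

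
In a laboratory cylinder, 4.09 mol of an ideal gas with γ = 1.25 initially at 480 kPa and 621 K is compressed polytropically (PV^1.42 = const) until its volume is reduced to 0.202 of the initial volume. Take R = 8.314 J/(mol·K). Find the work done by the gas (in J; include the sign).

-48200 J

V₁ = nRT₁/P₁ = 4.09×8.314×621/480 = 44.0 L.
Polytropic n=1.42: T₂ = T₁(V₁/V₂)^(n−1) = 621×(4.95)^0.42 = 1220 K; P₂ = P₁(V₁/V₂)^n = 4650 kPa.
W = (P₁V₁−P₂V₂)/(n−1) = (480×44.0−4650×8.89)/0.42 = -48200 J.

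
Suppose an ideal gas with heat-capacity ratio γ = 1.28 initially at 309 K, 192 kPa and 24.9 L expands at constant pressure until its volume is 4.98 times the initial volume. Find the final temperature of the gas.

Isobaric: P stays 192 kPa; V/T = const ⇒ T₂ = 1540 K, V₂ = 124 L.

1540 K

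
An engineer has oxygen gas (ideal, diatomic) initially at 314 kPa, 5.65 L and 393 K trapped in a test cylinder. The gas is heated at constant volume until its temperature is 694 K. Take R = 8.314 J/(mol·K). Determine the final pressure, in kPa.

554 kPa

Isochoric: V stays 5.65 L; P/T = const ⇒ T₂ = 694 K, P₂ = 554 kPa.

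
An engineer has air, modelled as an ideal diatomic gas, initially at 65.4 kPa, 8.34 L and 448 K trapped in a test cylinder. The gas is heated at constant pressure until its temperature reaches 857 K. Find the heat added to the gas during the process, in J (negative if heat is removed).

1740 J

n = P₁V₁/(RT₁) = 65.4×8.34/(8.314×448) = 0.146 mol.
Isobaric: P stays 65.4 kPa; V/T = const ⇒ T₂ = 857 K, V₂ = 16.0 L.
W = PΔV = 65.4×(16.0−8.34) kPa·L = 498 J.
ΔU = nCvΔT = 0.146×20.8×(857−448) = 1240 J.
Q = ΔU + W = nCpΔT = 1740 J.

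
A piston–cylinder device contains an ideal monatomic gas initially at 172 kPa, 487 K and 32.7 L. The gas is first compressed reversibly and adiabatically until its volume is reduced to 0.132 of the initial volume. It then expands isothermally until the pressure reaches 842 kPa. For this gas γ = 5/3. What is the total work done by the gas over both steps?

14700 J

n = P₁V₁/(RT₁) = 172×32.7/(8.314×487) = 1.39 mol.
Step 1 — Adiabatic: TV^(γ−1) = const ⇒ T₂ = 487×(7.58)^0.667 = 1880 K; PV^γ = const ⇒ P₂ = 5030 kPa.
ΔU = nCvΔT = 1.39×12.5×(1880−487) = 24100 J.
Q = 0 for an adiabatic process, so W = −ΔU = -24100 J.
State after step 1: P = 5030 kPa, V = 4.32 L, T = 1880 K.
Step 2 — Isothermal: T stays 1880 K; PV = const ⇒ V₂ = 25.8 L, P₂ = 842 kPa.
ΔU = 0 (ideal gas, T constant).
W = nRT ln(V₂/V₁) = 1.39×8.314×1880×ln(5.97) = 38800 J.
Q = ΔU + W = 38800 J.
Net over both steps: W = 14700 J, Q = 38800 J, ΔU = 24100 J.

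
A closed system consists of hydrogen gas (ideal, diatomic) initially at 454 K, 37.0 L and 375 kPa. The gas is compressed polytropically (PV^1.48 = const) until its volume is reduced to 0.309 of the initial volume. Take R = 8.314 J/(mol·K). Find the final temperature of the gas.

Polytropic n=1.48: T₂ = T₁(V₁/V₂)^(n−1) = 454×(3.24)^0.48 = 798 K; P₂ = P₁(V₁/V₂)^n = 2130 kPa.

798 K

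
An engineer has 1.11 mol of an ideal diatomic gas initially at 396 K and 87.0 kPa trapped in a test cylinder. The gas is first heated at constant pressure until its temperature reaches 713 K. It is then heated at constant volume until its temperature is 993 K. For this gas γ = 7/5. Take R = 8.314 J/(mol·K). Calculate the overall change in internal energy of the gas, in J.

V₁ = nRT₁/P₁ = 1.11×8.314×396/87.0 = 42.0 L.
Step 1 — Isobaric: P stays 87.0 kPa; V/T = const ⇒ T₂ = 713 K, V₂ = 75.6 L.
W = PΔV = 87.0×(75.6−42.0) kPa·L = 2930 J.
ΔU = nCvΔT = 1.11×20.8×(713−396) = 7310 J.
Q = ΔU + W = nCpΔT = 10200 J.
State after step 1: P = 87.0 kPa, V = 75.6 L, T = 713 K.
Step 2 — Isochoric: V stays 75.6 L; P/T = const ⇒ T₂ = 993 K, P₂ = 121 kPa.
W = 0 (no volume change).
ΔU = nCvΔT = 1.11×20.8×(993−713) = 6460 J.
Q = ΔU = 6460 J.
Net over both steps: W = 2930 J, Q = 16700 J, ΔU = 13800 J.

13800 J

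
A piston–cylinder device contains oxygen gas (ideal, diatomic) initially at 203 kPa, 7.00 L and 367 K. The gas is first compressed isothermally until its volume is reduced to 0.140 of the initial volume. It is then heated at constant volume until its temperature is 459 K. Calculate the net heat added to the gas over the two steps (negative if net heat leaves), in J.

-1900 J

n = P₁V₁/(RT₁) = 203×7.00/(8.314×367) = 0.466 mol.
Step 1 — Isothermal: T stays 367 K; PV = const ⇒ V₂ = 0.980 L, P₂ = 1450 kPa.
ΔU = 0 (ideal gas, T constant).
W = nRT ln(V₂/V₁) = 0.466×8.314×367×ln(0.140) = -2790 J.
Q = ΔU + W = -2790 J.
State after step 1: P = 1450 kPa, V = 0.980 L, T = 367 K.
Step 2 — Isochoric: V stays 0.980 L; P/T = const ⇒ T₂ = 459 K, P₂ = 1810 kPa.
W = 0 (no volume change).
ΔU = nCvΔT = 0.466×20.8×(459−367) = 891 J.
Q = ΔU = 891 J.
Net over both steps: W = -2790 J, Q = -1900 J, ΔU = 891 J.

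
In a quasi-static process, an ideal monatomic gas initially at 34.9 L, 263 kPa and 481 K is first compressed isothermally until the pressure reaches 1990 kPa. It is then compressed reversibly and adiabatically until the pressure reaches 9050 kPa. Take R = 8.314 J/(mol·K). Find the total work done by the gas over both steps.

-30000 J

n = P₁V₁/(RT₁) = 263×34.9/(8.314×481) = 2.30 mol.
Step 1 — Isothermal: T stays 481 K; PV = const ⇒ V₂ = 4.61 L, P₂ = 1990 kPa.
ΔU = 0 (ideal gas, T constant).
W = nRT ln(V₂/V₁) = 2.30×8.314×481×ln(0.132) = -18600 J.
Q = ΔU + W = -18600 J.
State after step 1: P = 1990 kPa, V = 4.61 L, T = 481 K.
Step 2 — Adiabatic: T₂/T₁ = (P₂/P₁)^((γ−1)/γ) ⇒ T₂ = 481×(4.55)^0.400 = 882 K; V₂ = 1.86 L.
ΔU = nCvΔT = 2.30×12.5×(882−481) = 11500 J.
Q = 0 for an adiabatic process, so W = −ΔU = -11500 J.
Net over both steps: W = -30000 J, Q = -18600 J, ΔU = 11500 J.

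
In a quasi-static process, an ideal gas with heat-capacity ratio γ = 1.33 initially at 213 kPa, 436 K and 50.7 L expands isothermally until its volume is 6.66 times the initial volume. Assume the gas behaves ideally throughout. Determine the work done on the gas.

-20500 J

n = P₁V₁/(RT₁) = 213×50.7/(8.314×436) = 2.98 mol.
Isothermal: T stays 436 K; PV = const ⇒ V₂ = 338 L, P₂ = 32.0 kPa.
W = nRT ln(V₂/V₁) = 2.98×8.314×436×ln(6.66) = 20500 J.
Work done on the gas = −W_by = -20500 J.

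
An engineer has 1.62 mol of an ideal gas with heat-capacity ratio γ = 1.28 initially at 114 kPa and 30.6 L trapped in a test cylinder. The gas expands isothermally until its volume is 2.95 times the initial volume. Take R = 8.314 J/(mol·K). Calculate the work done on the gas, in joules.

T₁ = P₁V₁/(nR) = 114×30.6/(1.62×8.314) = 259 K.
Isothermal: T stays 259 K; PV = const ⇒ V₂ = 90.3 L, P₂ = 38.6 kPa.
W = nRT ln(V₂/V₁) = 1.62×8.314×259×ln(2.95) = 3770 J.
Work done on the gas = −W_by = -3770 J.

-3770 J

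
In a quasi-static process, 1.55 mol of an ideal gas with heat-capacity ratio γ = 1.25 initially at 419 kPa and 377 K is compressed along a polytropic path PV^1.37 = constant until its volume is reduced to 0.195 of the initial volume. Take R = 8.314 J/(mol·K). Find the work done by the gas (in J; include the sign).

V₁ = nRT₁/P₁ = 1.55×8.314×377/419 = 11.6 L.
Polytropic n=1.37: T₂ = T₁(V₁/V₂)^(n−1) = 377×(5.13)^0.37 = 690 K; P₂ = P₁(V₁/V₂)^n = 3930 kPa.
W = (P₁V₁−P₂V₂)/(n−1) = (419×11.6−3930×2.26)/0.37 = -10900 J.

-10900 J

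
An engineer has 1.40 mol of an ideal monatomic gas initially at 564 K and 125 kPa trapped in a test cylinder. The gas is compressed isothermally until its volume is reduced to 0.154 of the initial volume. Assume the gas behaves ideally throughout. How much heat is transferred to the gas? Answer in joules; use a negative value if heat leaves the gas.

V₁ = nRT₁/P₁ = 1.40×8.314×564/125 = 52.5 L.
Isothermal: T stays 564 K; PV = const ⇒ V₂ = 8.09 L, P₂ = 812 kPa.
ΔU = 0 (ideal gas, T constant).
W = nRT ln(V₂/V₁) = 1.40×8.314×564×ln(0.154) = -12300 J.
Q = ΔU + W = -12300 J.

-12300 J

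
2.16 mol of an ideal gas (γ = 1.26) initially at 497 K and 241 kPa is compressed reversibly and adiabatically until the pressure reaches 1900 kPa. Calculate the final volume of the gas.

V₁ = nRT₁/P₁ = 2.16×8.314×497/241 = 37.0 L.
Adiabatic: T₂/T₁ = (P₂/P₁)^((γ−1)/γ) ⇒ T₂ = 497×(7.88)^0.206 = 761 K; V₂ = 7.19 L.

7.19 L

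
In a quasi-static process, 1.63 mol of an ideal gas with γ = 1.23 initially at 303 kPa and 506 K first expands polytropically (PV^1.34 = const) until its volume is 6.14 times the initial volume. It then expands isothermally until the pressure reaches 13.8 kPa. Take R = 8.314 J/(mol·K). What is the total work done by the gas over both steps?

11700 J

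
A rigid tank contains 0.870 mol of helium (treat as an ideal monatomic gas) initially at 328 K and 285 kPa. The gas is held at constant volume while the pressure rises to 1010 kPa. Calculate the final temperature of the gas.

V₁ = nRT₁/P₁ = 0.870×8.314×328/285 = 8.32 L.
Isochoric: V stays 8.32 L; P/T = const ⇒ T₂ = 1160 K, P₂ = 1010 kPa.

1160 K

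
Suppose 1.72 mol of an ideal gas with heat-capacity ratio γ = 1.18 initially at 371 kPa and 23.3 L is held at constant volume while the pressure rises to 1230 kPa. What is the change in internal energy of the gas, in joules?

111000 J

T₁ = P₁V₁/(nR) = 371×23.3/(1.72×8.314) = 604 K.
Isochoric: V stays 23.3 L; P/T = const ⇒ T₂ = 2000 K, P₂ = 1230 kPa.
For an ideal gas ΔU = nCvΔT with Cv = R/(γ−1) = 46.2 J/(mol·K).
ΔU = 1.72×46.2×(2000−604) = 111000 J.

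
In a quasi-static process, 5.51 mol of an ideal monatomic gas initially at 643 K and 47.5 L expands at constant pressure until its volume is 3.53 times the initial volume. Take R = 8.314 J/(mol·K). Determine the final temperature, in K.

2270 K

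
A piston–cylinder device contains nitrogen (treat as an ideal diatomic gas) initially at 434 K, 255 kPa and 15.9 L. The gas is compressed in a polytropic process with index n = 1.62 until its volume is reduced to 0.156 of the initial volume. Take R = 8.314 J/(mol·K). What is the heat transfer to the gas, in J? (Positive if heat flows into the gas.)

7780 J

n = P₁V₁/(RT₁) = 255×15.9/(8.314×434) = 1.12 mol.
Polytropic n=1.62: T₂ = T₁(V₁/V₂)^(n−1) = 434×(6.41)^0.62 = 1370 K; P₂ = P₁(V₁/V₂)^n = 5170 kPa.
W = (P₁V₁−P₂V₂)/(n−1) = (255×15.9−5170×2.48)/0.62 = -14200 J.
ΔU = nCvΔT = 1.12×20.8×(1370−434) = 21900 J.
Q = ΔU + W = 7780 J.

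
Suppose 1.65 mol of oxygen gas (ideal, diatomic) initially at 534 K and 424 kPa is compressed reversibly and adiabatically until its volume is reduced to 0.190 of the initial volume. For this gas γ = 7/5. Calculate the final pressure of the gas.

V₁ = nRT₁/P₁ = 1.65×8.314×534/424 = 17.3 L.
Adiabatic: TV^(γ−1) = const ⇒ T₂ = 534×(5.26)^0.400 = 1040 K; PV^γ = const ⇒ P₂ = 4340 kPa.

4340 kPa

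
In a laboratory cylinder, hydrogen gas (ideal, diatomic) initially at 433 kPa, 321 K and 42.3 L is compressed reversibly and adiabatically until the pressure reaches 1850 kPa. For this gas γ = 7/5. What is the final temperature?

Adiabatic: T₂/T₁ = (P₂/P₁)^((γ−1)/γ) ⇒ T₂ = 321×(4.27)^0.286 = 486 K; V₂ = 15.0 L.

486 K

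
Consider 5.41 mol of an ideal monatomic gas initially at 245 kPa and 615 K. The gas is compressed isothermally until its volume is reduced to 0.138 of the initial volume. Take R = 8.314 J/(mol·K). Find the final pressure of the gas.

1780 kPa

V₁ = nRT₁/P₁ = 5.41×8.314×615/245 = 113 L.
Isothermal: T stays 615 K; PV = const ⇒ V₂ = 15.6 L, P₂ = 1780 kPa.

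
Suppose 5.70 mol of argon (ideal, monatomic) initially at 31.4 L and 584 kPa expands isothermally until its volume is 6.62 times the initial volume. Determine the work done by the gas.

T₁ = P₁V₁/(nR) = 584×31.4/(5.70×8.314) = 387 K.
Isothermal: T stays 387 K; PV = const ⇒ V₂ = 208 L, P₂ = 88.2 kPa.
W = nRT ln(V₂/V₁) = 5.70×8.314×387×ln(6.62) = 34700 J.

34700 J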